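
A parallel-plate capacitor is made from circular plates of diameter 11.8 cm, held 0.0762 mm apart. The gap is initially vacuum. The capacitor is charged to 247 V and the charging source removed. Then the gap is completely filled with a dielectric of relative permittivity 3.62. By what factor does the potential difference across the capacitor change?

V₂/V₁ ≈ 0.276

Isolated ⇒ Q is held fixed.
C₂ = 3.62 C₁ and V = Q/C, so V₂/V₁ = C₁/C₂ = 0.276.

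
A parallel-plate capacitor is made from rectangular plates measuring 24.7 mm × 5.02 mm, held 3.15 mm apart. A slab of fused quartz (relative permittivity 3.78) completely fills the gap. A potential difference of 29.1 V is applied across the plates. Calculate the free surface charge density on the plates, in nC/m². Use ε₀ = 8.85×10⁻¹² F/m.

309 nC/m²

A = 24.7 × 5.02 mm² = 1.24×10⁻⁴ m².
C = κε₀A/d = 3.78 × 8.85×10⁻¹² × 1.24×10⁻⁴ / 3.15×10⁻³ = 1.32×10⁻¹² F.
σ = Q/A = CV/A = 1.32×10⁻¹² × 29.1 / 1.24×10⁻⁴ = 3.09×10⁻⁷ C/m².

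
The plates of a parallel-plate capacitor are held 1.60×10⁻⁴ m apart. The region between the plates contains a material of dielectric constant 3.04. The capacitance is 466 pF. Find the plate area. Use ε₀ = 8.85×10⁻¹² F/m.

A = Cd/(κε₀) = 4.66×10⁻¹⁰ × 1.60×10⁻⁴ / (3.04 × 8.85×10⁻¹²) = 2.77×10⁻³ m².

27.7 cm²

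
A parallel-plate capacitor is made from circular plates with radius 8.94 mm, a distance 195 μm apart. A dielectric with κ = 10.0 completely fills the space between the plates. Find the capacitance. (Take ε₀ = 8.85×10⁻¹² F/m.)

A = π(8.94 mm)² = 2.51×10⁻⁴ m².
C = κε₀A/d = 10.0 × 8.85×10⁻¹² × 2.51×10⁻⁴ / 1.95×10⁻⁴ = 1.14×10⁻¹⁰ F.

114 pF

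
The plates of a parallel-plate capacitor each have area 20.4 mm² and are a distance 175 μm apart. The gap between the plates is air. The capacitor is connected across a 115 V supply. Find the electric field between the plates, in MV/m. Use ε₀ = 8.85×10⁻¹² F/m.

E ≈ 0.657 MV/m

E = V/d = 115 / 1.75×10⁻⁴ = 6.57×10⁵ V/m.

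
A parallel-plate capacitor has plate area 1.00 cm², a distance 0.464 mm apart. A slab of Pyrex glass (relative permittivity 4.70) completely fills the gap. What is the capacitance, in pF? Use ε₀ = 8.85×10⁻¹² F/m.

A = 1.00 cm² = 1.00×10⁻⁴ m².
C = κε₀A/d = 4.70 × 8.85×10⁻¹² × 1.00×10⁻⁴ / 4.64×10⁻⁴ = 8.96×10⁻¹² F.

8.96 pF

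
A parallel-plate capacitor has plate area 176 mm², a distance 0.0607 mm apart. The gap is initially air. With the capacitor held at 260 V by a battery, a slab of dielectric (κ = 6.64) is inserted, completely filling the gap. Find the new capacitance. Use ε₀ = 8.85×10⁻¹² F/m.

C ≈ 170 pF

A = 176 mm² = 1.76×10⁻⁴ m².
Initially C₁ = ε₀A/d = 8.85×10⁻¹² × 1.76×10⁻⁴ / 6.07×10⁻⁵ = 2.57×10⁻¹¹ F.
C = κε₀A/d scales with κ, so C₂/C₁ = κ = 6.64.
C₂ = 6.64 × 2.57×10⁻¹¹ = 1.70×10⁻¹⁰ F.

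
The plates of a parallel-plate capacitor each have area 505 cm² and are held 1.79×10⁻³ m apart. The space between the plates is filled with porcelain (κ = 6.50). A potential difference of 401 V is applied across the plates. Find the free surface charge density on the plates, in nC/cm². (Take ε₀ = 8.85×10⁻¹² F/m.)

A = 505 cm² = 5.05×10⁻² m².
C = κε₀A/d = 6.50 × 8.85×10⁻¹² × 5.05×10⁻² / 1.79×10⁻³ = 1.62×10⁻⁹ F.
σ = Q/A = CV/A = 1.62×10⁻⁹ × 401 / 5.05×10⁻² = 1.29×10⁻⁵ C/m².

σ ≈ 1.29 nC/cm²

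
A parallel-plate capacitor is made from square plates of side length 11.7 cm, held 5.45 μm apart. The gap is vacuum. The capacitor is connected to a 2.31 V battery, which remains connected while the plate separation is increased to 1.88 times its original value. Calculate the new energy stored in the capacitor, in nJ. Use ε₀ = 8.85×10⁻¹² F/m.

31.5 nJ

A = (11.7 cm)² = 1.37×10⁻² m².
Initially C₁ = ε₀A/d = 8.85×10⁻¹² × 1.37×10⁻² / 5.45×10⁻⁶ = 2.22×10⁻⁸ F.
U₁ = 5.93×10⁻⁸ J.
Battery connected ⇒ V is held fixed. C₂ = 0.532 C₁ and U = ½CV², so U₂/U₁ = C₂/C₁ = 0.532.
U₂ = 0.532 × 5.93×10⁻⁸ = 3.15×10⁻⁸ J.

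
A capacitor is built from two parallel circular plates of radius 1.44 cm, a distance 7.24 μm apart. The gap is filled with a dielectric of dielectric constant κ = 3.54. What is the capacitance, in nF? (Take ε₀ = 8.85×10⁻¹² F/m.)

2.82 nF

A = π(1.44 cm)² = 6.51×10⁻⁴ m².
C = κε₀A/d = 3.54 × 8.85×10⁻¹² × 6.51×10⁻⁴ / 7.24×10⁻⁶ = 2.82×10⁻⁹ F.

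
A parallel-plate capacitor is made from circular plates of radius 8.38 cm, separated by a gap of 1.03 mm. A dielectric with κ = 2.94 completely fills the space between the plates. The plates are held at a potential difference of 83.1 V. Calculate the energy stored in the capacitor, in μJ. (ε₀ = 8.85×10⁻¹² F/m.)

A = π(8.38 cm)² = 2.21×10⁻² m².
C = κε₀A/d = 2.94 × 8.85×10⁻¹² × 2.21×10⁻² / 1.03×10⁻³ = 5.57×10⁻¹⁰ F.
U = ½CV² = ½ × 5.57×10⁻¹⁰ × (83.1)² = 1.92×10⁻⁶ J.

1.92 μJ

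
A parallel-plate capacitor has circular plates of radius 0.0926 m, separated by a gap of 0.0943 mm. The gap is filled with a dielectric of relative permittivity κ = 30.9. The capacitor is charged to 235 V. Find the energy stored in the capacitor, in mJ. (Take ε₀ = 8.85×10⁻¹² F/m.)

U ≈ 2.16 mJ

A = π(0.0926 m)² = 2.69×10⁻² m².
C = κε₀A/d = 30.9 × 8.85×10⁻¹² × 2.69×10⁻² / 9.43×10⁻⁵ = 7.81×10⁻⁸ F.
U = ½CV² = ½ × 7.81×10⁻⁸ × (235)² = 2.16×10⁻³ J.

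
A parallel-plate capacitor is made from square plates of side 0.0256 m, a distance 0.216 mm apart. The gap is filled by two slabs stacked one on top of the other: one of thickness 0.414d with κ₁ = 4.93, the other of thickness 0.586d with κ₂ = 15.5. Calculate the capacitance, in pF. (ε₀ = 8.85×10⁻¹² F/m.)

220 pF

A = (0.0256 m)² = 6.55×10⁻⁴ m².
Stacked slabs ⇒ two capacitors in series, each with the full plate area.
C₁ = κ₁ε₀A/d₁ = 4.93 × 8.85×10⁻¹² × 6.55×10⁻⁴ / 8.94×10⁻⁵ = 3.20×10⁻¹⁰ F.
C₂ = κ₂ε₀A/d₂ = 15.5 × 8.85×10⁻¹² × 6.55×10⁻⁴ / 1.27×10⁻⁴ = 7.10×10⁻¹⁰ F.
C = (1/C₁ + 1/C₂)⁻¹ = 2.20×10⁻¹⁰ F.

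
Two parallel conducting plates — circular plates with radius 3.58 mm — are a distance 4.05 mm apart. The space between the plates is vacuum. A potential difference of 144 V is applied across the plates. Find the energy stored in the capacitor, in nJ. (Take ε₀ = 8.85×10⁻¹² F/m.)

A = π(3.58 mm)² = 4.03×10⁻⁵ m².
C = ε₀A/d = 8.85×10⁻¹² × 4.03×10⁻⁵ / 4.05×10⁻³ = 8.80×10⁻¹⁴ F.
U = ½CV² = ½ × 8.80×10⁻¹⁴ × (144)² = 9.12×10⁻¹⁰ J.

U ≈ 0.912 nJ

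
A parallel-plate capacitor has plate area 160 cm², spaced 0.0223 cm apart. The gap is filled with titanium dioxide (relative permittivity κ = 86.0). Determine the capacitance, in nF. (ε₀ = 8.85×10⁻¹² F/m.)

C ≈ 54.6 nF

A = 160 cm² = 1.60×10⁻² m².
C = κε₀A/d = 86.0 × 8.85×10⁻¹² × 1.60×10⁻² / 2.23×10⁻⁴ = 5.46×10⁻⁸ F.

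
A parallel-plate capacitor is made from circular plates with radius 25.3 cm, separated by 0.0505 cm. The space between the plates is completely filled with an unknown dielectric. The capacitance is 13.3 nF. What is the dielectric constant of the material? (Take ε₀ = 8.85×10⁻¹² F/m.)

κ ≈ 3.77

A = π(25.3 cm)² = 0.201 m².
κ = Cd/(ε₀A) = 1.33×10⁻⁸ × 5.05×10⁻⁴ / (8.85×10⁻¹² × 0.201) = 3.77.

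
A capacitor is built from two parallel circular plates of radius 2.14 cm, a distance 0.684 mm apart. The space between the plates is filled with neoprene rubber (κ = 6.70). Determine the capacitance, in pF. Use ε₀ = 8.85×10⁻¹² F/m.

A = π(2.14 cm)² = 1.44×10⁻³ m².
C = κε₀A/d = 6.70 × 8.85×10⁻¹² × 1.44×10⁻³ / 6.84×10⁻⁴ = 1.25×10⁻¹⁰ F.

C ≈ 125 pF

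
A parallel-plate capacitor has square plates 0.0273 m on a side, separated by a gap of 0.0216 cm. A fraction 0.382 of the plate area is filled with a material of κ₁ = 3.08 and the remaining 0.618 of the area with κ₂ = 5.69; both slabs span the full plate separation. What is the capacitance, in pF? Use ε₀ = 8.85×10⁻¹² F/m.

A = (0.0273 m)² = 7.45×10⁻⁴ m².
Side-by-side slabs ⇒ two capacitors in parallel, each spanning the full gap.
C₁ = κ₁ε₀A₁/d = 3.08 × 8.85×10⁻¹² × 2.85×10⁻⁴ / 2.16×10⁻⁴ = 3.59×10⁻¹¹ F.
C₂ = κ₂ε₀A₂/d = 5.69 × 8.85×10⁻¹² × 4.61×10⁻⁴ / 2.16×10⁻⁴ = 1.07×10⁻¹⁰ F.
C = C₁ + C₂ = 1.43×10⁻¹⁰ F.

143 pF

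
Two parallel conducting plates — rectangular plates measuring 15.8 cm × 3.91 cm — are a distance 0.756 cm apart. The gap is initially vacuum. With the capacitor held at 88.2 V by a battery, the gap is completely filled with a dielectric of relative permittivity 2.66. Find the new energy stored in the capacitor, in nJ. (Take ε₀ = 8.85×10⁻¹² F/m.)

U ≈ 74.8 nJ

A = 15.8 × 3.91 cm² = 6.18×10⁻³ m².
Initially C₁ = ε₀A/d = 8.85×10⁻¹² × 6.18×10⁻³ / 7.56×10⁻³ = 7.23×10⁻¹² F.
U₁ = 2.81×10⁻⁸ J.
Battery connected ⇒ V is held fixed. C₂ = 2.66 C₁ and U = ½CV², so U₂/U₁ = C₂/C₁ = 2.66.
U₂ = 2.66 × 2.81×10⁻⁸ = 7.48×10⁻⁸ J.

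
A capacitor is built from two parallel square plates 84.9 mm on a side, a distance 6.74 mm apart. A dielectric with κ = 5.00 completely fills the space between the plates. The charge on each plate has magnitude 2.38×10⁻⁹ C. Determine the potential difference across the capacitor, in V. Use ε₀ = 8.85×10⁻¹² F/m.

V ≈ 50.3 V

A = (84.9 mm)² = 7.21×10⁻³ m².
C = κε₀A/d = 5.00 × 8.85×10⁻¹² × 7.21×10⁻³ / 6.74×10⁻³ = 4.73×10⁻¹¹ F.
V = Q/C = 2.38×10⁻⁹ / 4.73×10⁻¹¹ = 50.3 V.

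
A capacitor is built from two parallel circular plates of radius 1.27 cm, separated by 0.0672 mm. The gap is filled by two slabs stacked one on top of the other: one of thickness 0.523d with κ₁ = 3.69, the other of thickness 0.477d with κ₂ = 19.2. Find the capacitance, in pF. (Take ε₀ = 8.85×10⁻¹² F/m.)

C ≈ 401 pF

A = π(1.27 cm)² = 5.07×10⁻⁴ m².
Stacked slabs ⇒ two capacitors in series, each with the full plate area.
C₁ = κ₁ε₀A/d₁ = 3.69 × 8.85×10⁻¹² × 5.07×10⁻⁴ / 3.51×10⁻⁵ = 4.71×10⁻¹⁰ F.
C₂ = κ₂ε₀A/d₂ = 19.2 × 8.85×10⁻¹² × 5.07×10⁻⁴ / 3.21×10⁻⁵ = 2.69×10⁻⁹ F.
C = (1/C₁ + 1/C₂)⁻¹ = 4.01×10⁻¹⁰ F.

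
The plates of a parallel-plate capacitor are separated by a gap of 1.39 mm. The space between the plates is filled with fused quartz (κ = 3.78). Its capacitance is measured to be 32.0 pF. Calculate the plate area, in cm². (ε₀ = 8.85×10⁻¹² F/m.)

A = Cd/(κε₀) = 3.20×10⁻¹¹ × 1.39×10⁻³ / (3.78 × 8.85×10⁻¹²) = 1.33×10⁻³ m².

A ≈ 13.3 cm²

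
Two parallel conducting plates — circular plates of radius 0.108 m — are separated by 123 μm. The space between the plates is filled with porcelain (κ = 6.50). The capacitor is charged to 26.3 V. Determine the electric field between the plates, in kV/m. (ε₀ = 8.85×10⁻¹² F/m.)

E = V/d = 26.3 / 1.23×10⁻⁴ = 2.14×10⁵ V/m.

E ≈ 214 kV/m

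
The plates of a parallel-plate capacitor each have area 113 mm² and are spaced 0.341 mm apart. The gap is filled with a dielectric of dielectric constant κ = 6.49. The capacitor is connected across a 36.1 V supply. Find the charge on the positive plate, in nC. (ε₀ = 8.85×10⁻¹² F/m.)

0.687 nC

A = 113 mm² = 1.13×10⁻⁴ m².
C = κε₀A/d = 6.49 × 8.85×10⁻¹² × 1.13×10⁻⁴ / 3.41×10⁻⁴ = 1.90×10⁻¹¹ F.
Q = CV = 1.90×10⁻¹¹ × 36.1 = 6.87×10⁻¹⁰ C.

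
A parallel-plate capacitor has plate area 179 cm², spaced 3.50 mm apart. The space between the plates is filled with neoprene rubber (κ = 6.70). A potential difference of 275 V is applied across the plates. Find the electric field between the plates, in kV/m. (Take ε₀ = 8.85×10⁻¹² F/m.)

E ≈ 78.6 kV/m

E = V/d = 275 / 3.50×10⁻³ = 7.86×10⁴ V/m.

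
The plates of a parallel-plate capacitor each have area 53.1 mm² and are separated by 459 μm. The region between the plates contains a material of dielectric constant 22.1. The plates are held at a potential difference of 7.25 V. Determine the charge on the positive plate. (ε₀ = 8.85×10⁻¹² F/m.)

A = 53.1 mm² = 5.31×10⁻⁵ m².
C = κε₀A/d = 22.1 × 8.85×10⁻¹² × 5.31×10⁻⁵ / 4.59×10⁻⁴ = 2.26×10⁻¹¹ F.
Q = CV = 2.26×10⁻¹¹ × 7.25 = 1.64×10⁻¹⁰ C.

164 pC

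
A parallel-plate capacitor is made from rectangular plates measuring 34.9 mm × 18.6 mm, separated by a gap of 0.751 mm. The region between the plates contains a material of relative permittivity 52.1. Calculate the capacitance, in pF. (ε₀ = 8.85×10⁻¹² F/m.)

A = 34.9 × 18.6 mm² = 6.49×10⁻⁴ m².
C = κε₀A/d = 52.1 × 8.85×10⁻¹² × 6.49×10⁻⁴ / 7.51×10⁻⁴ = 3.99×10⁻¹⁰ F.

C ≈ 399 pF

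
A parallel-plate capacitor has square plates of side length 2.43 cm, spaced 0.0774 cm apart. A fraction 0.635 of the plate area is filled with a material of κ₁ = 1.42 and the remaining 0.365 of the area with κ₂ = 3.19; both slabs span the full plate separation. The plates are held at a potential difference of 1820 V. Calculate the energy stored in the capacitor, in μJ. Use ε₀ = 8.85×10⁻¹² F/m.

23.1 μJ

A = (2.43 cm)² = 5.90×10⁻⁴ m².
Side-by-side slabs ⇒ two capacitors in parallel, each spanning the full gap.
C₁ = κ₁ε₀A₁/d = 1.42 × 8.85×10⁻¹² × 3.75×10⁻⁴ / 7.74×10⁻⁴ = 6.09×10⁻¹² F.
C₂ = κ₂ε₀A₂/d = 3.19 × 8.85×10⁻¹² × 2.16×10⁻⁴ / 7.74×10⁻⁴ = 7.86×10⁻¹² F.
C = C₁ + C₂ = 1.39×10⁻¹¹ F.
U = ½CV² = ½ × 1.39×10⁻¹¹ × (1820)² = 2.31×10⁻⁵ J.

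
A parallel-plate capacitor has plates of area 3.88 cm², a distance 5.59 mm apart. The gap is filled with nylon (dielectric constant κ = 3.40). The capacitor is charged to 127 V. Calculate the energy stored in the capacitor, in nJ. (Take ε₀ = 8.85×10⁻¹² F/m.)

A = 3.88 cm² = 3.88×10⁻⁴ m².
C = κε₀A/d = 3.40 × 8.85×10⁻¹² × 3.88×10⁻⁴ / 5.59×10⁻³ = 2.09×10⁻¹² F.
U = ½CV² = ½ × 2.09×10⁻¹² × (127)² = 1.68×10⁻⁸ J.

U ≈ 16.8 nJ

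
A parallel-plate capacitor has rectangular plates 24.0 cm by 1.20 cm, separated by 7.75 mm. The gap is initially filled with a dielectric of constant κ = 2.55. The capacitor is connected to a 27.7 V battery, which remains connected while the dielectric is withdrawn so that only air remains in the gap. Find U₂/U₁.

0.392

Battery connected ⇒ V is held fixed.
C₂ = 0.392 C₁ and U = ½CV², so U₂/U₁ = C₂/C₁ = 0.392.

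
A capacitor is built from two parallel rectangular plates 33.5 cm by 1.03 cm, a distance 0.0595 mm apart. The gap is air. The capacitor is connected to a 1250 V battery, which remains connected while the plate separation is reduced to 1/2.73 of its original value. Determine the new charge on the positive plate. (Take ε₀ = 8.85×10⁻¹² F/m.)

1.75 μC

A = 33.5 × 1.03 cm² = 3.45×10⁻³ m².
Initially C₁ = ε₀A/d = 8.85×10⁻¹² × 3.45×10⁻³ / 5.95×10⁻⁵ = 5.13×10⁻¹⁰ F.
Q₁ = 6.42×10⁻⁷ C.
Battery connected ⇒ V is held fixed. C₂ = 2.73 C₁ and Q = CV, so Q₂/Q₁ = C₂/C₁ = 2.73.
Q₂ = 2.73 × 6.42×10⁻⁷ = 1.75×10⁻⁶ C.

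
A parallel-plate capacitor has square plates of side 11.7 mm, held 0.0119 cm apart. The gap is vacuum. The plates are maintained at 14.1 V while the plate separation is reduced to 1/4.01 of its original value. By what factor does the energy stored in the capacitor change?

4.01

Battery connected ⇒ V is held fixed.
C₂ = 4.01 C₁ and U = ½CV², so U₂/U₁ = C₂/C₁ = 4.01.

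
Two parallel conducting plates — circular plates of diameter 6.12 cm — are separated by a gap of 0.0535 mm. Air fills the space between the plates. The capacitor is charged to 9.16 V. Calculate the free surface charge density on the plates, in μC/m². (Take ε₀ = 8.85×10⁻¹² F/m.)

A = π(6.12/2 cm)² = 2.94×10⁻³ m².
C = ε₀A/d = 8.85×10⁻¹² × 2.94×10⁻³ / 5.35×10⁻⁵ = 4.87×10⁻¹⁰ F.
σ = Q/A = CV/A = 4.87×10⁻¹⁰ × 9.16 / 2.94×10⁻³ = 1.52×10⁻⁶ C/m².

σ ≈ 1.52 μC/m²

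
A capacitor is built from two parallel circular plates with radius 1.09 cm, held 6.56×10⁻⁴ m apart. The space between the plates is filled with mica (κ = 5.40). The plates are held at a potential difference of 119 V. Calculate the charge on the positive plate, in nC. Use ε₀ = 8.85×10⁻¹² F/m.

Q ≈ 3.24 nC

A = π(1.09 cm)² = 3.73×10⁻⁴ m².
C = κε₀A/d = 5.40 × 8.85×10⁻¹² × 3.73×10⁻⁴ / 6.56×10⁻⁴ = 2.72×10⁻¹¹ F.
Q = CV = 2.72×10⁻¹¹ × 119 = 3.24×10⁻⁹ C.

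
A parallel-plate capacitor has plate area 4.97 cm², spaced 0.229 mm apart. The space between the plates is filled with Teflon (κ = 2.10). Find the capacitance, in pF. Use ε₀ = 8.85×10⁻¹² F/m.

C ≈ 40.3 pF

A = 4.97 cm² = 4.97×10⁻⁴ m².
C = κε₀A/d = 2.10 × 8.85×10⁻¹² × 4.97×10⁻⁴ / 2.29×10⁻⁴ = 4.03×10⁻¹¹ F.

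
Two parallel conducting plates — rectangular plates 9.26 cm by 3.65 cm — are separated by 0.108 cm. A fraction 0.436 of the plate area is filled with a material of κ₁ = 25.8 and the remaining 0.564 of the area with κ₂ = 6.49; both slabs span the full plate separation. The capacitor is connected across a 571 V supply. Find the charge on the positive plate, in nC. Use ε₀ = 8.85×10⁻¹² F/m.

A = 9.26 × 3.65 cm² = 3.38×10⁻³ m².
Side-by-side slabs ⇒ two capacitors in parallel, each spanning the full gap.
C₁ = κ₁ε₀A₁/d = 25.8 × 8.85×10⁻¹² × 1.47×10⁻³ / 1.08×10⁻³ = 3.12×10⁻¹⁰ F.
C₂ = κ₂ε₀A₂/d = 6.49 × 8.85×10⁻¹² × 1.91×10⁻³ / 1.08×10⁻³ = 1.01×10⁻¹⁰ F.
C = C₁ + C₂ = 4.13×10⁻¹⁰ F.
Q = CV = 4.13×10⁻¹⁰ × 571 = 2.36×10⁻⁷ C.

236 nC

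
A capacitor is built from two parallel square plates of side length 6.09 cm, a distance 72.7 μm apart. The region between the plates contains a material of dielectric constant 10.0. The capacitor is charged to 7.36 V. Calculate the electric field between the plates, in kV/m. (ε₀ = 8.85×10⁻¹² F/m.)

E = V/d = 7.36 / 7.27×10⁻⁵ = 1.01×10⁵ V/m.

E ≈ 101 kV/m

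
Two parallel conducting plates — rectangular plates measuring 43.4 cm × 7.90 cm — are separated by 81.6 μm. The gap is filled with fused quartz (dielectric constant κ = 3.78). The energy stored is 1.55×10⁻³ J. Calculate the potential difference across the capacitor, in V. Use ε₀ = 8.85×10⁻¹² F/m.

A = 43.4 × 7.90 cm² = 3.43×10⁻² m².
C = κε₀A/d = 3.78 × 8.85×10⁻¹² × 3.43×10⁻² / 8.16×10⁻⁵ = 1.41×10⁻⁸ F.
V = √(2U/C) = √(2 × 1.55×10⁻³ / 1.41×10⁻⁸) = 4.70×10² V.

470 V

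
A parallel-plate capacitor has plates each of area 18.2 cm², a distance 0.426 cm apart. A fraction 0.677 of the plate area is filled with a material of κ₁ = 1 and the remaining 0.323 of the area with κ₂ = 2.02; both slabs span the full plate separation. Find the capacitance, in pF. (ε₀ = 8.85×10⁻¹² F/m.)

A = 18.2 cm² = 1.82×10⁻³ m².
Side-by-side slabs ⇒ two capacitors in parallel, each spanning the full gap.
C₁ = κ₁ε₀A₁/d = 1.00 × 8.85×10⁻¹² × 1.23×10⁻³ / 4.26×10⁻³ = 2.56×10⁻¹² F.
C₂ = κ₂ε₀A₂/d = 2.02 × 8.85×10⁻¹² × 5.88×10⁻⁴ / 4.26×10⁻³ = 2.47×10⁻¹² F.
C = C₁ + C₂ = 5.03×10⁻¹² F.

C ≈ 5.03 pF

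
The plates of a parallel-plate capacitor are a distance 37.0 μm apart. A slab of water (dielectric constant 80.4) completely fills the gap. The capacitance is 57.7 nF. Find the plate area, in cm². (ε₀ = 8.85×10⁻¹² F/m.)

A ≈ 30.0 cm²

A = Cd/(κε₀) = 5.77×10⁻⁸ × 3.70×10⁻⁵ / (80.4 × 8.85×10⁻¹²) = 3.00×10⁻³ m².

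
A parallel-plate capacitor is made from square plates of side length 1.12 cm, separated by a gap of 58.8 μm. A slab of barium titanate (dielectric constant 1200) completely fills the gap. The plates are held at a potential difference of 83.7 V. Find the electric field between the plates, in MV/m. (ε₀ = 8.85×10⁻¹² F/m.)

E ≈ 1.42 MV/m

E = V/d = 83.7 / 5.88×10⁻⁵ = 1.42×10⁶ V/m.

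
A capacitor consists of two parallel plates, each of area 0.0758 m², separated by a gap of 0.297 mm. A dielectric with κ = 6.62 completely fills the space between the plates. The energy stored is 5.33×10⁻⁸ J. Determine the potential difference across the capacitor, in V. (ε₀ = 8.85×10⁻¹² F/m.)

C = κε₀A/d = 6.62 × 8.85×10⁻¹² × 7.58×10⁻² / 2.97×10⁻⁴ = 1.50×10⁻⁸ F.
V = √(2U/C) = √(2 × 5.33×10⁻⁸ / 1.50×10⁻⁸) = 2.67 V.

V ≈ 2.67 V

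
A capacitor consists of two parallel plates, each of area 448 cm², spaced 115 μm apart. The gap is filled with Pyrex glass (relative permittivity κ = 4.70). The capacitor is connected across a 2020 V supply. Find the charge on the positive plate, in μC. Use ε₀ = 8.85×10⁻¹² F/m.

Q ≈ 32.7 μC

A = 448 cm² = 4.48×10⁻² m².
C = κε₀A/d = 4.70 × 8.85×10⁻¹² × 4.48×10⁻² / 1.15×10⁻⁴ = 1.62×10⁻⁸ F.
Q = CV = 1.62×10⁻⁸ × 2020 = 3.27×10⁻⁵ C.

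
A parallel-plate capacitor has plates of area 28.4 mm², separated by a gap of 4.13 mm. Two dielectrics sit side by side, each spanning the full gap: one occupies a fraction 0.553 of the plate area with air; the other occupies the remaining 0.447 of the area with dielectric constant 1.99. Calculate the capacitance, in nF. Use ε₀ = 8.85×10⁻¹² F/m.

8.78×10⁻⁵ nF

A = 28.4 mm² = 2.84×10⁻⁵ m².
Side-by-side slabs ⇒ two capacitors in parallel, each spanning the full gap.
C₁ = κ₁ε₀A₁/d = 1.00 × 8.85×10⁻¹² × 1.57×10⁻⁵ / 4.13×10⁻³ = 3.37×10⁻¹⁴ F.
C₂ = κ₂ε₀A₂/d = 1.99 × 8.85×10⁻¹² × 1.27×10⁻⁵ / 4.13×10⁻³ = 5.41×10⁻¹⁴ F.
C = C₁ + C₂ = 8.78×10⁻¹⁴ F.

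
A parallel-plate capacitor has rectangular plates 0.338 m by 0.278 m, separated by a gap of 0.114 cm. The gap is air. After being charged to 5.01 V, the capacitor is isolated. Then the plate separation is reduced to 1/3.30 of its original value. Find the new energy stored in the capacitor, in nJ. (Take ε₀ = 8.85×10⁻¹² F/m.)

A = 0.338 × 0.278 m² = 9.40×10⁻² m².
Initially C₁ = ε₀A/d = 8.85×10⁻¹² × 9.40×10⁻² / 1.14×10⁻³ = 7.29×10⁻¹⁰ F.
U₁ = 9.15×10⁻⁹ J.
Isolated ⇒ Q is held fixed. C₂ = 3.30 C₁ and U = Q²/(2C), so U₂/U₁ = C₁/C₂ = 0.303.
U₂ = 0.303 × 9.15×10⁻⁹ = 2.77×10⁻⁹ J.

2.77 nJ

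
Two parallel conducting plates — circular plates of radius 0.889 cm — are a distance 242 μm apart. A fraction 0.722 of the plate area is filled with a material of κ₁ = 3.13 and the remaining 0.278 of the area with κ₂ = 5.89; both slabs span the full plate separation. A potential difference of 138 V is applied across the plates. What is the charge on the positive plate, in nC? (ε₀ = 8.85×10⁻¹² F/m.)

Q ≈ 4.88 nC

A = π(0.889 cm)² = 2.48×10⁻⁴ m².
Side-by-side slabs ⇒ two capacitors in parallel, each spanning the full gap.
C₁ = κ₁ε₀A₁/d = 3.13 × 8.85×10⁻¹² × 1.79×10⁻⁴ / 2.42×10⁻⁴ = 2.05×10⁻¹¹ F.
C₂ = κ₂ε₀A₂/d = 5.89 × 8.85×10⁻¹² × 6.90×10⁻⁵ / 2.42×10⁻⁴ = 1.49×10⁻¹¹ F.
C = C₁ + C₂ = 3.54×10⁻¹¹ F.
Q = CV = 3.54×10⁻¹¹ × 138 = 4.88×10⁻⁹ C.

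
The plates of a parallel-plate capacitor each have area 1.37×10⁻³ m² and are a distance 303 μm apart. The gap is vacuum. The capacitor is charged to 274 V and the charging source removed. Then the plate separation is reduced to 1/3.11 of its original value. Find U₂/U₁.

U₂/U₁ ≈ 0.322

Isolated ⇒ Q is held fixed.
C₂ = 3.11 C₁ and U = Q²/(2C), so U₂/U₁ = C₁/C₂ = 0.322.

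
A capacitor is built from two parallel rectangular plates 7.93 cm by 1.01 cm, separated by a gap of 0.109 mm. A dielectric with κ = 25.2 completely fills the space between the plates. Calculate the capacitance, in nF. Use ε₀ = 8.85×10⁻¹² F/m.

1.64 nF

A = 7.93 × 1.01 cm² = 8.01×10⁻⁴ m².
C = κε₀A/d = 25.2 × 8.85×10⁻¹² × 8.01×10⁻⁴ / 1.09×10⁻⁴ = 1.64×10⁻⁹ F.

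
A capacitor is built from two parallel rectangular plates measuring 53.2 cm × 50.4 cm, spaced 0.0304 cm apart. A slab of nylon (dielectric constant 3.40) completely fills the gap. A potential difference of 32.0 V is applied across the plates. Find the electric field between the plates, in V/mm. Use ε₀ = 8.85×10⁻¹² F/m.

105 V/mm

E = V/d = 32.0 / 3.04×10⁻⁴ = 1.05×10⁵ V/m.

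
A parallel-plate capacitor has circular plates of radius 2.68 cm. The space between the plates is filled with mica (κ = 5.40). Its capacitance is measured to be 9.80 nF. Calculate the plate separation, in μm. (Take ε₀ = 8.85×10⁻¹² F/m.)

A = π(2.68 cm)² = 2.26×10⁻³ m².
d = κε₀A/C = 5.40 × 8.85×10⁻¹² × 2.26×10⁻³ / 9.80×10⁻⁹ = 1.10×10⁻⁵ m.

d ≈ 11.0 μm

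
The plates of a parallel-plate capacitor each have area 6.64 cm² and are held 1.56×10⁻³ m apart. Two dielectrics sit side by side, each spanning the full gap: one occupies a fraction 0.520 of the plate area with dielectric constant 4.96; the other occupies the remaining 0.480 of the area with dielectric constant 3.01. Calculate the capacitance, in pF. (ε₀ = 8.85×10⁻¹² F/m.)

A = 6.64 cm² = 6.64×10⁻⁴ m².
Side-by-side slabs ⇒ two capacitors in parallel, each spanning the full gap.
C₁ = κ₁ε₀A₁/d = 4.96 × 8.85×10⁻¹² × 3.45×10⁻⁴ / 1.56×10⁻³ = 9.72×10⁻¹² F.
C₂ = κ₂ε₀A₂/d = 3.01 × 8.85×10⁻¹² × 3.19×10⁻⁴ / 1.56×10⁻³ = 5.44×10⁻¹² F.
C = C₁ + C₂ = 1.52×10⁻¹¹ F.

15.2 pF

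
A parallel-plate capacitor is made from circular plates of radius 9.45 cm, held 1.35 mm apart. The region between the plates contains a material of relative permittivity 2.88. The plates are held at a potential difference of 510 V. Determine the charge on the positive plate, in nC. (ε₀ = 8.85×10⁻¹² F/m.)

270 nC

A = π(9.45 cm)² = 2.81×10⁻² m².
C = κε₀A/d = 2.88 × 8.85×10⁻¹² × 2.81×10⁻² / 1.35×10⁻³ = 5.30×10⁻¹⁰ F.
Q = CV = 5.30×10⁻¹⁰ × 510 = 2.70×10⁻⁷ C.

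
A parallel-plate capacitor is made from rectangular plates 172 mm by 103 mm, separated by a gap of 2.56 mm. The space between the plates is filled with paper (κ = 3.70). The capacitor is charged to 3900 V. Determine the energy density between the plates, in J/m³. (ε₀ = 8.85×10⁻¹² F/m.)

E = V/d = 3900 / 2.56×10⁻³ = 1.52×10⁶ V/m.
u = ½κε₀E² = ½ × 3.70 × 8.85×10⁻¹² × (1.52×10⁶)² = 38.0 J/m³.

u ≈ 38.0 J/m³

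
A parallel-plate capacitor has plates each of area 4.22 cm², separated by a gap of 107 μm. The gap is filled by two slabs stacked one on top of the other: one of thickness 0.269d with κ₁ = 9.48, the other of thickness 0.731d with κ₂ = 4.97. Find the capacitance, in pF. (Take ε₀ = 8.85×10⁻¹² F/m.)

199 pF

A = 4.22 cm² = 4.22×10⁻⁴ m².
Stacked slabs ⇒ two capacitors in series, each with the full plate area.
C₁ = κ₁ε₀A/d₁ = 9.48 × 8.85×10⁻¹² × 4.22×10⁻⁴ / 2.88×10⁻⁵ = 1.23×10⁻⁹ F.
C₂ = κ₂ε₀A/d₂ = 4.97 × 8.85×10⁻¹² × 4.22×10⁻⁴ / 7.82×10⁻⁵ = 2.37×10⁻¹⁰ F.
C = (1/C₁ + 1/C₂)⁻¹ = 1.99×10⁻¹⁰ F.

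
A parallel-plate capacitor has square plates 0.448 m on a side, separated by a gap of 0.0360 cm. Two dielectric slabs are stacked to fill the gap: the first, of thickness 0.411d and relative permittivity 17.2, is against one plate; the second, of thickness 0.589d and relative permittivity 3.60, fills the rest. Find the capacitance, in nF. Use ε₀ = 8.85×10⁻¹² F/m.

26.3 nF

A = (0.448 m)² = 0.201 m².
Stacked slabs ⇒ two capacitors in series, each with the full plate area.
C₁ = κ₁ε₀A/d₁ = 17.2 × 8.85×10⁻¹² × 0.201 / 1.48×10⁻⁴ = 2.06×10⁻⁷ F.
C₂ = κ₂ε₀A/d₂ = 3.60 × 8.85×10⁻¹² × 0.201 / 2.12×10⁻⁴ = 3.02×10⁻⁸ F.
C = (1/C₁ + 1/C₂)⁻¹ = 2.63×10⁻⁸ F.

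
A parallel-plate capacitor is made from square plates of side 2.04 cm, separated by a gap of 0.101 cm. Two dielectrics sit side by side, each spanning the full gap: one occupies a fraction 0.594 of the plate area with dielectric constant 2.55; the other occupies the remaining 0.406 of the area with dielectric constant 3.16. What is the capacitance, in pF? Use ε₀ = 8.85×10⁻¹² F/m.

10.2 pF

A = (2.04 cm)² = 4.16×10⁻⁴ m².
Side-by-side slabs ⇒ two capacitors in parallel, each spanning the full gap.
C₁ = κ₁ε₀A₁/d = 2.55 × 8.85×10⁻¹² × 2.47×10⁻⁴ / 1.01×10⁻³ = 5.52×10⁻¹² F.
C₂ = κ₂ε₀A₂/d = 3.16 × 8.85×10⁻¹² × 1.69×10⁻⁴ / 1.01×10⁻³ = 4.68×10⁻¹² F.
C = C₁ + C₂ = 1.02×10⁻¹¹ F.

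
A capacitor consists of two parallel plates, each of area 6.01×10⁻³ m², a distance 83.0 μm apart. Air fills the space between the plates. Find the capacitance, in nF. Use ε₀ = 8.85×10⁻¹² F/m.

C = ε₀A/d = 8.85×10⁻¹² × 6.01×10⁻³ / 8.30×10⁻⁵ = 6.41×10⁻¹⁰ F.

0.641 nF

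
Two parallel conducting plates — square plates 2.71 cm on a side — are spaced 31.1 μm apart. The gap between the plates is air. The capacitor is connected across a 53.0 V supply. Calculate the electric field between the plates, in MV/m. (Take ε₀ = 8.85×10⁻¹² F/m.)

1.70 MV/m

E = V/d = 53.0 / 3.11×10⁻⁵ = 1.70×10⁶ V/m.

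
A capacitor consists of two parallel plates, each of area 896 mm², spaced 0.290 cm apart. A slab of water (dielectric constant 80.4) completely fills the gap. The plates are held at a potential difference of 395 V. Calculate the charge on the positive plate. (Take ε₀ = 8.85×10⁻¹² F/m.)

Q ≈ 86.8 nC

A = 896 mm² = 8.96×10⁻⁴ m².
C = κε₀A/d = 80.4 × 8.85×10⁻¹² × 8.96×10⁻⁴ / 2.90×10⁻³ = 2.20×10⁻¹⁰ F.
Q = CV = 2.20×10⁻¹⁰ × 395 = 8.68×10⁻⁸ C.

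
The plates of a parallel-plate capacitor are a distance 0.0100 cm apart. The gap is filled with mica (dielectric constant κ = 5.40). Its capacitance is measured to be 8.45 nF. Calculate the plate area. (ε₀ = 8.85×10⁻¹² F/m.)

177 cm²

A = Cd/(κε₀) = 8.45×10⁻⁹ × 1.00×10⁻⁴ / (5.40 × 8.85×10⁻¹²) = 1.77×10⁻² m².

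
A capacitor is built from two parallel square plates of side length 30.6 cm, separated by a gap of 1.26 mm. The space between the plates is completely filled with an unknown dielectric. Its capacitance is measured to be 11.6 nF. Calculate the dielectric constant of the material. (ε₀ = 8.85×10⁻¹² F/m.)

A = (30.6 cm)² = 9.36×10⁻² m².
κ = Cd/(ε₀A) = 1.16×10⁻⁸ × 1.26×10⁻³ / (8.85×10⁻¹² × 9.36×10⁻²) = 17.6.

κ ≈ 17.6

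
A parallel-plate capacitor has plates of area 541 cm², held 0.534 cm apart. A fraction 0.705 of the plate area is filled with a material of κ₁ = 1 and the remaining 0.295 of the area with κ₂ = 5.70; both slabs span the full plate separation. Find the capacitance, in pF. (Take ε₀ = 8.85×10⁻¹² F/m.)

C ≈ 214 pF

A = 541 cm² = 5.41×10⁻² m².
Side-by-side slabs ⇒ two capacitors in parallel, each spanning the full gap.
C₁ = κ₁ε₀A₁/d = 1.00 × 8.85×10⁻¹² × 3.81×10⁻² / 5.34×10⁻³ = 6.32×10⁻¹¹ F.
C₂ = κ₂ε₀A₂/d = 5.70 × 8.85×10⁻¹² × 1.60×10⁻² / 5.34×10⁻³ = 1.51×10⁻¹⁰ F.
C = C₁ + C₂ = 2.14×10⁻¹⁰ F.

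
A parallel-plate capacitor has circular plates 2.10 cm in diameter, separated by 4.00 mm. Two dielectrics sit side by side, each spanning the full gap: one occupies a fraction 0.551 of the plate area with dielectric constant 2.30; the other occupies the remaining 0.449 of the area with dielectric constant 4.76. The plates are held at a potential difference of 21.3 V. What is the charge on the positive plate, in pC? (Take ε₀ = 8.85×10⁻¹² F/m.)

A = π(2.10/2 cm)² = 3.46×10⁻⁴ m².
Side-by-side slabs ⇒ two capacitors in parallel, each spanning the full gap.
C₁ = κ₁ε₀A₁/d = 2.30 × 8.85×10⁻¹² × 1.91×10⁻⁴ / 4.00×10⁻³ = 9.71×10⁻¹³ F.
C₂ = κ₂ε₀A₂/d = 4.76 × 8.85×10⁻¹² × 1.56×10⁻⁴ / 4.00×10⁻³ = 1.64×10⁻¹² F.
C = C₁ + C₂ = 2.61×10⁻¹² F.
Q = CV = 2.61×10⁻¹² × 21.3 = 5.56×10⁻¹¹ C.

55.6 pC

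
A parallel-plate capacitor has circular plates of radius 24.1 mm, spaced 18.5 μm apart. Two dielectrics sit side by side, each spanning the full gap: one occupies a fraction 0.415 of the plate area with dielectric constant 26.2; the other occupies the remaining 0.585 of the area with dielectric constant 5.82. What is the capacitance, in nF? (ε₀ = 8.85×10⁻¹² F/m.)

A = π(24.1 mm)² = 1.82×10⁻³ m².
Side-by-side slabs ⇒ two capacitors in parallel, each spanning the full gap.
C₁ = κ₁ε₀A₁/d = 26.2 × 8.85×10⁻¹² × 7.57×10⁻⁴ / 1.85×10⁻⁵ = 9.49×10⁻⁹ F.
C₂ = κ₂ε₀A₂/d = 5.82 × 8.85×10⁻¹² × 1.07×10⁻³ / 1.85×10⁻⁵ = 2.97×10⁻⁹ F.
C = C₁ + C₂ = 1.25×10⁻⁸ F.

12.5 nF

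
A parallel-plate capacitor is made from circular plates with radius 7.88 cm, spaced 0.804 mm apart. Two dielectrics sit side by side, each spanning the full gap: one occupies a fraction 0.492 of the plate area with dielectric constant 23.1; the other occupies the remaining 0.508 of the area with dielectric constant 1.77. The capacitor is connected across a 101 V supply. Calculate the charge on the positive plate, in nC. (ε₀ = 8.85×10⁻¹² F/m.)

266 nC

A = π(7.88 cm)² = 1.95×10⁻² m².
Side-by-side slabs ⇒ two capacitors in parallel, each spanning the full gap.
C₁ = κ₁ε₀A₁/d = 23.1 × 8.85×10⁻¹² × 9.60×10⁻³ / 8.04×10⁻⁴ = 2.44×10⁻⁹ F.
C₂ = κ₂ε₀A₂/d = 1.77 × 8.85×10⁻¹² × 9.91×10⁻³ / 8.04×10⁻⁴ = 1.93×10⁻¹⁰ F.
C = C₁ + C₂ = 2.63×10⁻⁹ F.
Q = CV = 2.63×10⁻⁹ × 101 = 2.66×10⁻⁷ C.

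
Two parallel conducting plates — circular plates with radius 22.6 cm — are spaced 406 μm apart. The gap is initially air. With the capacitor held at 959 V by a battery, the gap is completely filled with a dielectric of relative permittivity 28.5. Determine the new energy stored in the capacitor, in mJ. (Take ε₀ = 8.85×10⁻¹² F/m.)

45.8 mJ

A = π(22.6 cm)² = 0.160 m².
Initially C₁ = ε₀A/d = 8.85×10⁻¹² × 0.160 / 4.06×10⁻⁴ = 3.50×10⁻⁹ F.
U₁ = 1.61×10⁻³ J.
Battery connected ⇒ V is held fixed. C₂ = 28.5 C₁ and U = ½CV², so U₂/U₁ = C₂/C₁ = 28.5.
U₂ = 28.5 × 1.61×10⁻³ = 4.58×10⁻² J.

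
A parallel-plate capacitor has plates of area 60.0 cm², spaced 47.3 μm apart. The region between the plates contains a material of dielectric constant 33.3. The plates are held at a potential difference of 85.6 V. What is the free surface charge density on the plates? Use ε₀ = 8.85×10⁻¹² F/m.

A = 60.0 cm² = 6.00×10⁻³ m².
C = κε₀A/d = 33.3 × 8.85×10⁻¹² × 6.00×10⁻³ / 4.73×10⁻⁵ = 3.74×10⁻⁸ F.
σ = Q/A = CV/A = 3.74×10⁻⁸ × 85.6 / 6.00×10⁻³ = 5.33×10⁻⁴ C/m².

53.3 nC/cm²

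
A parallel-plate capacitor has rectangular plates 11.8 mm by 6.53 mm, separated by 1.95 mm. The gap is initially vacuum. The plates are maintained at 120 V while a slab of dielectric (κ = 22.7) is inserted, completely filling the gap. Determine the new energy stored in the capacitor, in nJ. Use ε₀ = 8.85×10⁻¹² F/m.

A = 11.8 × 6.53 mm² = 7.71×10⁻⁵ m².
Initially C₁ = ε₀A/d = 8.85×10⁻¹² × 7.71×10⁻⁵ / 1.95×10⁻³ = 3.50×10⁻¹³ F.
U₁ = 2.52×10⁻⁹ J.
Battery connected ⇒ V is held fixed. C₂ = 22.7 C₁ and U = ½CV², so U₂/U₁ = C₂/C₁ = 22.7.
U₂ = 22.7 × 2.52×10⁻⁹ = 5.72×10⁻⁸ J.

U ≈ 57.2 nJ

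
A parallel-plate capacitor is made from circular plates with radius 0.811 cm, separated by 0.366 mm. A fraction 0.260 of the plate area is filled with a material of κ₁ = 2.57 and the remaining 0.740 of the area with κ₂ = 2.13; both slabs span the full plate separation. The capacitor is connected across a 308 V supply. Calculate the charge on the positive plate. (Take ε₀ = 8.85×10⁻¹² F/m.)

A = π(0.811 cm)² = 2.07×10⁻⁴ m².
Side-by-side slabs ⇒ two capacitors in parallel, each spanning the full gap.
C₁ = κ₁ε₀A₁/d = 2.57 × 8.85×10⁻¹² × 5.37×10⁻⁵ / 3.66×10⁻⁴ = 3.34×10⁻¹² F.
C₂ = κ₂ε₀A₂/d = 2.13 × 8.85×10⁻¹² × 1.53×10⁻⁴ / 3.66×10⁻⁴ = 7.88×10⁻¹² F.
C = C₁ + C₂ = 1.12×10⁻¹¹ F.
Q = CV = 1.12×10⁻¹¹ × 308 = 3.45×10⁻⁹ C.

3.45 nC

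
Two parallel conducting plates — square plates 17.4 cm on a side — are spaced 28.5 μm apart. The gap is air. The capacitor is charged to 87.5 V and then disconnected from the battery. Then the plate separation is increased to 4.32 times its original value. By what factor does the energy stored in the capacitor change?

Isolated ⇒ Q is held fixed.
C₂ = 0.231 C₁ and U = Q²/(2C), so U₂/U₁ = C₁/C₂ = 4.32.

U₂/U₁ ≈ 4.32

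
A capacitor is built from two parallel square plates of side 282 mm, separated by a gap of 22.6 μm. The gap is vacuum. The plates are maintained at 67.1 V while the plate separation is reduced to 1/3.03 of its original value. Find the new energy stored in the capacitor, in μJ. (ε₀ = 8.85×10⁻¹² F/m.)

U ≈ 212 μJ

A = (282 mm)² = 7.95×10⁻² m².
Initially C₁ = ε₀A/d = 8.85×10⁻¹² × 7.95×10⁻² / 2.26×10⁻⁵ = 3.11×10⁻⁸ F.
U₁ = 7.01×10⁻⁵ J.
Battery connected ⇒ V is held fixed. C₂ = 3.03 C₁ and U = ½CV², so U₂/U₁ = C₂/C₁ = 3.03.
U₂ = 3.03 × 7.01×10⁻⁵ = 2.12×10⁻⁴ J.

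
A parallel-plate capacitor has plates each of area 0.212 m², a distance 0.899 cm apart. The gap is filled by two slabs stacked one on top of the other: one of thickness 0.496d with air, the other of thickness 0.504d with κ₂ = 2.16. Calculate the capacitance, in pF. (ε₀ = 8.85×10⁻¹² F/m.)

Stacked slabs ⇒ two capacitors in series, each with the full plate area.
C₁ = κ₁ε₀A/d₁ = 1.00 × 8.85×10⁻¹² × 0.212 / 4.46×10⁻³ = 4.21×10⁻¹⁰ F.
C₂ = κ₂ε₀A/d₂ = 2.16 × 8.85×10⁻¹² × 0.212 / 4.53×10⁻³ = 8.94×10⁻¹⁰ F.
C = (1/C₁ + 1/C₂)⁻¹ = 2.86×10⁻¹⁰ F.

286 pF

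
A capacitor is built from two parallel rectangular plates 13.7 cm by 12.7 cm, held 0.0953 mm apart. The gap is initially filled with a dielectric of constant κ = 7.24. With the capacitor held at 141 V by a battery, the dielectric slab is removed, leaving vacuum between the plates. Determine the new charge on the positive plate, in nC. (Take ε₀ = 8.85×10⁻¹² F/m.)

A = 13.7 × 12.7 cm² = 1.74×10⁻² m².
Initially C₁ = κε₀A/d = 7.24 × 8.85×10⁻¹² × 1.74×10⁻² / 9.53×10⁻⁵ = 1.17×10⁻⁸ F.
Q₁ = 1.65×10⁻⁶ C.
Battery connected ⇒ V is held fixed. C₂ = 0.138 C₁ and Q = CV, so Q₂/Q₁ = C₂/C₁ = 0.138.
Q₂ = 0.138 × 1.65×10⁻⁶ = 2.28×10⁻⁷ C.

Q ≈ 228 nC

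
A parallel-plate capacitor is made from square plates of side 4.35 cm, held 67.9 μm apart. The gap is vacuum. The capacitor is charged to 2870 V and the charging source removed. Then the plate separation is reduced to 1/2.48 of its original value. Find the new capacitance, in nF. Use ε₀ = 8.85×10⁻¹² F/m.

0.612 nF

A = (4.35 cm)² = 1.89×10⁻³ m².
Initially C₁ = ε₀A/d = 8.85×10⁻¹² × 1.89×10⁻³ / 6.79×10⁻⁵ = 2.47×10⁻¹⁰ F.
C = ε₀A/d scales as 1/d, so C₂/C₁ = d₁/d₂ = 2.48.
C₂ = 2.48 × 2.47×10⁻¹⁰ = 6.12×10⁻¹⁰ F.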